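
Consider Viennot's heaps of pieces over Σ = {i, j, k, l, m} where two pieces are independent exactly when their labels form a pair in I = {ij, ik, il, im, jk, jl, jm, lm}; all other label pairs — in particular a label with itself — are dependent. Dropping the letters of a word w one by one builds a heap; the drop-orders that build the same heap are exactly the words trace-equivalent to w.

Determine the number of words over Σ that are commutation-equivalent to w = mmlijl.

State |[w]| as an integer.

drop 0:m onto floor
drop 1:m onto {0:m}
drop 2:l onto floor
drop 3:i onto floor
drop 4:j onto floor
drop 5:l onto {2:l}
ground layer = {0:m, 2:l, 3:i, 4:j}
drop-orders for the pieces not yet dropped (sum over which currently-grounded one goes next):
  1 to go: {1} 1  {3} 1  {4} 1  {5} 1
  2 to go: {0,1} 1  {1,3} 2  {1,4} 2  {1,5} 2  {2,5} 1  {3,4} 2  {3,5} 2  {4,5} 2
  3 to go: {0,1,3} 3  {0,1,4} 3  {0,1,5} 3  {1,2,5} 3  {1,3,4} 6  {1,3,5} 6  {1,4,5} 6  {2,3,5} 3  {2,4,5} 3  {3,4,5} 6
  4 to go: {0,1,2,5} 6  {0,1,3,4} 12  {0,1,3,5} 12  {0,1,4,5} 12  {1,2,3,5} 12  {1,2,4,5} 12  {1,3,4,5} 24  {2,3,4,5} 12
  if 0:m drops first: 60 orders
  if 2:l drops first: 60 orders
  if 3:i drops first: 30 orders
  if 4:j drops first: 30 orders
heap linearizations: 180

180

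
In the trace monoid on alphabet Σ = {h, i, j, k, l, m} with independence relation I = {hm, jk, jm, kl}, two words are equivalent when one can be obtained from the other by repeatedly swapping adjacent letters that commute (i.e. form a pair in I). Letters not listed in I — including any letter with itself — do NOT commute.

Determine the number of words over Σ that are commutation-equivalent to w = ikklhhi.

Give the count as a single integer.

#0=i has no predecessor
#1=k depends on [0:i]
#2=k depends on [1:k]
#3=l depends on [0:i]
#4=h depends on [2:k, 3:l]
#5=h depends on [4:h]
#6=i depends on [5:h]
sources: [0:i]
N(rest) = Σ N(rest − s) over sources s of rest; N(one piece) = 1:
  size 1 → [6]=1
  size 2 → [5,6]=1
  size 3 → [4,5,6]=1
  size 4 → [2,4,5,6]=1  [3,4,5,6]=1
  size 5 → [1,2,4,5,6]=1  [2,3,4,5,6]=2
  first=0(i) contributes 3

3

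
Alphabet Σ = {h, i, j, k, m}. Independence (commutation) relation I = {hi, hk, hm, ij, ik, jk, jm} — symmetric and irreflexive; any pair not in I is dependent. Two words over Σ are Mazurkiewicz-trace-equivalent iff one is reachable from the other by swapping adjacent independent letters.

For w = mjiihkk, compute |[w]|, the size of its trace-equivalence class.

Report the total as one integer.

126

0(m) covers ∅
1(j) covers ∅
2(i) covers 0:m
3(i) covers 2:i
4(h) covers 1:j
5(k) covers 0:m
6(k) covers 5:k
floor of heap: 0:m, 1:j
completions by unplaced set U, small U first (add the entries for U minus each lowest piece of U):
  |U|=1: {3}:1  {4}:1  {6}:1
  |U|=2: {1,4}:1  {2,3}:1  {3,4}:2  {3,6}:2  {4,6}:2  {5,6}:1
  |U|=3: {1,3,4}:3  {1,4,6}:3  {2,3,4}:3  {2,3,6}:3  {3,4,6}:6  {3,5,6}:3  {4,5,6}:3
  |U|=4: {1,2,3,4}:6  {1,3,4,6}:12  {1,4,5,6}:6  {2,3,4,6}:12  {2,3,5,6}:6  {3,4,5,6}:12
  |U|=5: {0,2,3,5,6}:6  {1,2,3,4,6}:30  {1,3,4,5,6}:30  {2,3,4,5,6}:30
  start at 0(m): 90
  start at 1(j): 36
sum over floor = 126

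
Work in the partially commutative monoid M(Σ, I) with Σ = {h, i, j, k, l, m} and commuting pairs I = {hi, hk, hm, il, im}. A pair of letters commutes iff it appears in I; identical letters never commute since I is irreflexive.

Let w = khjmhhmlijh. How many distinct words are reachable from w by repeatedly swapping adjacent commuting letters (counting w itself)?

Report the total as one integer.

0(k) covers ∅
1(h) covers ∅
2(j) covers 0:k, 1:h
3(m) covers 2:j
4(h) covers 2:j
5(h) covers 4:h
6(m) covers 3:m
7(l) covers 5:h, 6:m
8(i) covers 2:j
9(j) covers 7:l, 8:i
10(h) covers 9:j
floor of heap: 0:k, 1:h
completions by unplaced set U, small U first (add the entries for U minus each lowest piece of U):
  |U|=1: {10}:1
  |U|=2: {9,10}:1
  |U|=3: {7,9,10}:1  {8,9,10}:1
  |U|=4: {5,7,9,10}:1  {6,7,9,10}:1  {7,8,9,10}:2
  |U|=5: {3,6,7,9,10}:1  {4,5,7,9,10}:1  {5,6,7,9,10}:2  {5,7,8,9,10}:3  {6,7,8,9,10}:3
  |U|=6: {3,5,6,7,9,10}:3  {3,6,7,8,9,10}:4  {4,5,6,7,9,10}:3  {4,5,7,8,9,10}:4  {5,6,7,8,9,10}:8
  |U|=7: {3,4,5,6,7,9,10}:6  {3,5,6,7,8,9,10}:15  {4,5,6,7,8,9,10}:15
  |U|=8: {3,4,5,6,7,8,9,10}:36
  |U|=9: {2,3,4,5,6,7,8,9,10}:36
  start at 0(k): 36
  start at 1(h): 36
sum over floor = 72

72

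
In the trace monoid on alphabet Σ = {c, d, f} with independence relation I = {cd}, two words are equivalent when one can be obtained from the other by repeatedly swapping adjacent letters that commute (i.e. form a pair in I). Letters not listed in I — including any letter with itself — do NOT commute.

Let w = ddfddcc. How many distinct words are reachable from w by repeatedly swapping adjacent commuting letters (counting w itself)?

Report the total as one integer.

6

0(d) covers ∅
1(d) covers 0:d
2(f) covers 1:d
3(d) covers 2:f
4(d) covers 3:d
5(c) covers 2:f
6(c) covers 5:c
floor of heap: 0:d
completions by unplaced set U, small U first (add the entries for U minus each lowest piece of U):
  |U|=1: {4}:1  {6}:1
  |U|=2: {3,4}:1  {4,6}:2  {5,6}:1
  |U|=3: {3,4,6}:3  {4,5,6}:3
  |U|=4: {3,4,5,6}:6
  |U|=5: {2,3,4,5,6}:6
  start at 0(d): 6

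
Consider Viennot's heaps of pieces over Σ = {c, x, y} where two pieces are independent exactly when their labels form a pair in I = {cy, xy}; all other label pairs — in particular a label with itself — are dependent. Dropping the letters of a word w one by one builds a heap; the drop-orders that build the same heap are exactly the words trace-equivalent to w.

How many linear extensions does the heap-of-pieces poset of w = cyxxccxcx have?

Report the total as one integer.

#0=c has no predecessor
#1=y has no predecessor
#2=x depends on [0:c]
#3=x depends on [2:x]
#4=c depends on [3:x]
#5=c depends on [4:c]
#6=x depends on [5:c]
#7=c depends on [6:x]
#8=x depends on [7:c]
sources: [0:c, 1:y]
N(rest) = Σ N(rest − s) over sources s of rest; N(one piece) = 1:
  size 1 → [1]=1  [8]=1
  size 2 → [1,8]=2  [7,8]=1
  size 3 → [1,7,8]=3  [6,7,8]=1
  size 4 → [1,6,7,8]=4  [5,6,7,8]=1
  size 5 → [1,5,6,7,8]=5  [4,5,6,7,8]=1
  size 6 → [1,4,5,6,7,8]=6  [3,4,5,6,7,8]=1
  size 7 → [1,3,4,5,6,7,8]=7  [2,3,4,5,6,7,8]=1
  first=0(c) contributes 8
  first=1(y) contributes 1
|[w]| = 9

9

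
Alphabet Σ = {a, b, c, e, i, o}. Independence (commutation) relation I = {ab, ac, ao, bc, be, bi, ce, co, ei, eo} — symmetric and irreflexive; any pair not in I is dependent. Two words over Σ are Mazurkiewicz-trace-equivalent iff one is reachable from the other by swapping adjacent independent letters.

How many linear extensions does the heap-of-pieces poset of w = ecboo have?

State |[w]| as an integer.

20

#0=e has no predecessor
#1=c has no predecessor
#2=b has no predecessor
#3=o depends on [2:b]
#4=o depends on [3:o]
sources: [0:e, 1:c, 2:b]
N(rest) = Σ N(rest − s) over sources s of rest; N(one piece) = 1:
  size 1 → [0]=1  [1]=1  [4]=1
  size 2 → [0,1]=2  [0,4]=2  [1,4]=2  [3,4]=1
  size 3 → [0,1,4]=6  [0,3,4]=3  [1,3,4]=3  [2,3,4]=1
  first=0(e) contributes 4
  first=1(c) contributes 4
  first=2(b) contributes 12
|[w]| = 20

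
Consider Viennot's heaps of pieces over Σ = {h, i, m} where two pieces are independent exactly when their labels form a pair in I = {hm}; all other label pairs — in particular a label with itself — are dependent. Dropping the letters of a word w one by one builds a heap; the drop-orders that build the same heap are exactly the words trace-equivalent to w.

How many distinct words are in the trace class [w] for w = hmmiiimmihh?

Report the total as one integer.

0(h) covers ∅
1(m) covers ∅
2(m) covers 1:m
3(i) covers 0:h, 2:m
4(i) covers 3:i
5(i) covers 4:i
6(m) covers 5:i
7(m) covers 6:m
8(i) covers 7:m
9(h) covers 8:i
10(h) covers 9:h
floor of heap: 0:h, 1:m
completions by unplaced set U, small U first (add the entries for U minus each lowest piece of U):
  |U|=1: {10}:1
  |U|=2: {9,10}:1
  |U|=3: {8,9,10}:1
  |U|=4: {7,8,9,10}:1
  |U|=5: {6,7,8,9,10}:1
  |U|=6: {5,6,7,8,9,10}:1
  |U|=7: {4,5,6,7,8,9,10}:1
  |U|=8: {3,4,5,6,7,8,9,10}:1
  |U|=9: {0,3,4,5,6,7,8,9,10}:1  {2,3,4,5,6,7,8,9,10}:1
  start at 0(h): 1
  start at 1(m): 2
sum over floor = 3

3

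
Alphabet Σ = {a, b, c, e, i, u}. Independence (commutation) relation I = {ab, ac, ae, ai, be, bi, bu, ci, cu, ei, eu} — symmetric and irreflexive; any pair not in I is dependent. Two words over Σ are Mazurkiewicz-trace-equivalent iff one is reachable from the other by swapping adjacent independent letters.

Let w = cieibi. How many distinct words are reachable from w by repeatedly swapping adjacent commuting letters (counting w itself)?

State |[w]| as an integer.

40

#0=c has no predecessor
#1=i has no predecessor
#2=e depends on [0:c]
#3=i depends on [1:i]
#4=b depends on [0:c]
#5=i depends on [3:i]
sources: [0:c, 1:i]
N(rest) = Σ N(rest − s) over sources s of rest; N(one piece) = 1:
  size 1 → [2]=1  [4]=1  [5]=1
  size 2 → [2,4]=2  [2,5]=2  [3,5]=1  [4,5]=2
  size 3 → [0,2,4]=2  [1,3,5]=1  [2,3,5]=3  [2,4,5]=6  [3,4,5]=3
  size 4 → [0,2,4,5]=8  [1,2,3,5]=4  [1,3,4,5]=4  [2,3,4,5]=12
  first=0(c) contributes 20
  first=1(i) contributes 20
|[w]| = 40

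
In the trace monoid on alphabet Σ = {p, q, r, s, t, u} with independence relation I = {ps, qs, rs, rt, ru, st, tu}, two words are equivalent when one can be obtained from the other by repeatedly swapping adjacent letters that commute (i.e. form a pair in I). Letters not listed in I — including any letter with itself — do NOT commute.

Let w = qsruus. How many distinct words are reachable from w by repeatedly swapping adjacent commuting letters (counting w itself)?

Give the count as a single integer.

piece 0:q — minimal
piece 1:s — minimal
piece 2:r rests on {0:q}
piece 3:u rests on {0:q, 1:s}
piece 4:u rests on {3:u}
piece 5:s rests on {4:u}
minimal pieces: {0:q, 1:s}
ways to finish when only these pieces remain (= sum over removing one remaining piece with nothing left below it):
  1 left: {2}→1  {5}→1
  2 left: {2,5}→2  {4,5}→1
  3 left: {2,4,5}→3  {3,4,5}→1
  4 left: {1,3,4,5}→1  {2,3,4,5}→4
  placing 0:q first → 5 extensions
  placing 1:s first → 4 extensions
total linear extensions = 9

9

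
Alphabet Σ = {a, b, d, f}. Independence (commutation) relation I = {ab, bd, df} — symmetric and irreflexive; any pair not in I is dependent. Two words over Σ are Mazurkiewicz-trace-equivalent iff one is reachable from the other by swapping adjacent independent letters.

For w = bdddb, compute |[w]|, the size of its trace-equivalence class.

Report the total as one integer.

10

drop 0:b onto floor
drop 1:d onto floor
drop 2:d onto {1:d}
drop 3:d onto {2:d}
drop 4:b onto {0:b}
ground layer = {0:b, 1:d}
drop-orders for the pieces not yet dropped (sum over which currently-grounded one goes next):
  1 to go: {3} 1  {4} 1
  2 to go: {0,4} 1  {2,3} 1  {3,4} 2
  3 to go: {0,3,4} 3  {1,2,3} 1  {2,3,4} 3
  if 0:b drops first: 4 orders
  if 1:d drops first: 6 orders
heap linearizations: 10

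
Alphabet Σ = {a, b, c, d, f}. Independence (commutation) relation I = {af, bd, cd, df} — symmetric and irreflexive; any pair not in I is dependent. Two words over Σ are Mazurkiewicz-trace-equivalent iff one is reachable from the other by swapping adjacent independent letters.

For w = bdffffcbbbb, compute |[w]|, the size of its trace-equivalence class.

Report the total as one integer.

11

drop 0:b onto floor
drop 1:d onto floor
drop 2:f onto {0:b}
drop 3:f onto {2:f}
drop 4:f onto {3:f}
drop 5:f onto {4:f}
drop 6:c onto {5:f}
drop 7:b onto {6:c}
drop 8:b onto {7:b}
drop 9:b onto {8:b}
drop 10:b onto {9:b}
ground layer = {0:b, 1:d}
drop-orders for the pieces not yet dropped (sum over which currently-grounded one goes next):
  1 to go: {1} 1  {10} 1
  2 to go: {1,10} 2  {9,10} 1
  3 to go: {1,9,10} 3  {8,9,10} 1
  4 to go: {1,8,9,10} 4  {7,8,9,10} 1
  5 to go: {1,7,8,9,10} 5  {6,7,8,9,10} 1
  6 to go: {1,6,7,8,9,10} 6  {5,6,7,8,9,10} 1
  7 to go: {1,5,6,7,8,9,10} 7  {4,5,6,7,8,9,10} 1
  8 to go: {1,4,5,6,7,8,9,10} 8  {3,4,5,6,7,8,9,10} 1
  9 to go: {1,3,4,5,6,7,8,9,10} 9  {2,3,4,5,6,7,8,9,10} 1
  if 0:b drops first: 10 orders
  if 1:d drops first: 1 orders
heap linearizations: 11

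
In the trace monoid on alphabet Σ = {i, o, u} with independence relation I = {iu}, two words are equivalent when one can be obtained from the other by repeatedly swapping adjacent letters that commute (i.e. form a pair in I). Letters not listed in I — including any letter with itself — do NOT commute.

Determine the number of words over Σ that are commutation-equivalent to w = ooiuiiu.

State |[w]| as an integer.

10

#0=o has no predecessor
#1=o depends on [0:o]
#2=i depends on [1:o]
#3=u depends on [1:o]
#4=i depends on [2:i]
#5=i depends on [4:i]
#6=u depends on [3:u]
sources: [0:o]
N(rest) = Σ N(rest − s) over sources s of rest; N(one piece) = 1:
  size 1 → [5]=1  [6]=1
  size 2 → [3,6]=1  [4,5]=1  [5,6]=2
  size 3 → [2,4,5]=1  [3,5,6]=3  [4,5,6]=3
  size 4 → [2,4,5,6]=4  [3,4,5,6]=6
  size 5 → [2,3,4,5,6]=10
  first=0(o) contributes 10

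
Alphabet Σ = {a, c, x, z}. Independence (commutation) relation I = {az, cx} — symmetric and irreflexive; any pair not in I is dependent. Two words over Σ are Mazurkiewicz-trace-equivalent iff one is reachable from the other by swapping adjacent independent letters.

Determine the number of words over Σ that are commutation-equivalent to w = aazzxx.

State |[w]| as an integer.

piece 0:a — minimal
piece 1:a rests on {0:a}
piece 2:z — minimal
piece 3:z rests on {2:z}
piece 4:x rests on {1:a, 3:z}
piece 5:x rests on {4:x}
minimal pieces: {0:a, 2:z}
ways to finish when only these pieces remain (= sum over removing one remaining piece with nothing left below it):
  1 left: {5}→1
  2 left: {4,5}→1
  3 left: {1,4,5}→1  {3,4,5}→1
  4 left: {0,1,4,5}→1  {1,3,4,5}→2  {2,3,4,5}→1
  placing 0:a first → 3 extensions
  placing 2:z first → 3 extensions
total linear extensions = 6

6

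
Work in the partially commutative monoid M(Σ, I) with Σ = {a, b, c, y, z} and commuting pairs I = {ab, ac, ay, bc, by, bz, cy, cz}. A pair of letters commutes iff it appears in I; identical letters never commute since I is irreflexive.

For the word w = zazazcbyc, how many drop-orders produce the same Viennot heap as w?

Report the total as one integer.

252

piece 0:z — minimal
piece 1:a rests on {0:z}
piece 2:z rests on {1:a}
piece 3:a rests on {2:z}
piece 4:z rests on {3:a}
piece 5:c — minimal
piece 6:b — minimal
piece 7:y rests on {4:z}
piece 8:c rests on {5:c}
minimal pieces: {0:z, 5:c, 6:b}
ways to finish when only these pieces remain (= sum over removing one remaining piece with nothing left below it):
  1 left: {6}→1  {7}→1  {8}→1
  2 left: {4,7}→1  {5,8}→1  {6,7}→2  {6,8}→2  {7,8}→2
  3 left: {3,4,7}→1  {4,6,7}→3  {4,7,8}→3  {5,6,8}→3  {5,7,8}→3  {6,7,8}→6
  4 left: {2,3,4,7}→1  {3,4,6,7}→4  {3,4,7,8}→4  {4,5,7,8}→6  {4,6,7,8}→12  {5,6,7,8}→12
  5 left: {1,2,3,4,7}→1  {2,3,4,6,7}→5  {2,3,4,7,8}→5  {3,4,5,7,8}→10  {3,4,6,7,8}→20  {4,5,6,7,8}→30
  6 left: {0,1,2,3,4,7}→1  {1,2,3,4,6,7}→6  {1,2,3,4,7,8}→6  {2,3,4,5,7,8}→15  {2,3,4,6,7,8}→30  {3,4,5,6,7,8}→60
  7 left: {0,1,2,3,4,6,7}→7  {0,1,2,3,4,7,8}→7  {1,2,3,4,5,7,8}→21  {1,2,3,4,6,7,8}→42  {2,3,4,5,6,7,8}→105
  placing 0:z first → 168 extensions
  placing 5:c first → 56 extensions
  placing 6:b first → 28 extensions
total linear extensions = 252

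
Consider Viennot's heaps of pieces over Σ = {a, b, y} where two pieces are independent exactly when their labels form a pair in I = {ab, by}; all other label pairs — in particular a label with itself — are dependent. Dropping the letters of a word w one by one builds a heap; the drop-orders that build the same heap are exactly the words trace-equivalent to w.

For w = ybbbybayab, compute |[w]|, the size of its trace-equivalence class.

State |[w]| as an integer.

piece 0:y — minimal
piece 1:b — minimal
piece 2:b rests on {1:b}
piece 3:b rests on {2:b}
piece 4:y rests on {0:y}
piece 5:b rests on {3:b}
piece 6:a rests on {4:y}
piece 7:y rests on {6:a}
piece 8:a rests on {7:y}
piece 9:b rests on {5:b}
minimal pieces: {0:y, 1:b}
ways to finish when only these pieces remain (= sum over removing one remaining piece with nothing left below it):
  1 left: {8}→1  {9}→1
  2 left: {5,9}→1  {7,8}→1  {8,9}→2
  3 left: {3,5,9}→1  {5,8,9}→3  {6,7,8}→1  {7,8,9}→3
  4 left: {2,3,5,9}→1  {3,5,8,9}→4  {4,6,7,8}→1  {5,7,8,9}→6  {6,7,8,9}→4
  5 left: {0,4,6,7,8}→1  {1,2,3,5,9}→1  {2,3,5,8,9}→5  {3,5,7,8,9}→10  {4,6,7,8,9}→5  {5,6,7,8,9}→10
  6 left: {0,4,6,7,8,9}→6  {1,2,3,5,8,9}→6  {2,3,5,7,8,9}→15  {3,5,6,7,8,9}→20  {4,5,6,7,8,9}→15
  7 left: {0,4,5,6,7,8,9}→21  {1,2,3,5,7,8,9}→21  {2,3,5,6,7,8,9}→35  {3,4,5,6,7,8,9}→35
  8 left: {0,3,4,5,6,7,8,9}→56  {1,2,3,5,6,7,8,9}→56  {2,3,4,5,6,7,8,9}→70
  placing 0:y first → 126 extensions
  placing 1:b first → 126 extensions
total linear extensions = 252

252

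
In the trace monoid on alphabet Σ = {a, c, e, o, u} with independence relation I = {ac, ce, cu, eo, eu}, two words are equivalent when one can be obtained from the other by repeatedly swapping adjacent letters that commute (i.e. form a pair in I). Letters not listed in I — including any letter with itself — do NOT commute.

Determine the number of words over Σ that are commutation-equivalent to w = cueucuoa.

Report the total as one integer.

70

0(c) covers ∅
1(u) covers ∅
2(e) covers ∅
3(u) covers 1:u
4(c) covers 0:c
5(u) covers 3:u
6(o) covers 4:c, 5:u
7(a) covers 2:e, 6:o
floor of heap: 0:c, 1:u, 2:e
completions by unplaced set U, small U first (add the entries for U minus each lowest piece of U):
  |U|=1: {7}:1
  |U|=2: {2,7}:1  {6,7}:1
  |U|=3: {2,6,7}:2  {4,6,7}:1  {5,6,7}:1
  |U|=4: {0,4,6,7}:1  {2,4,6,7}:3  {2,5,6,7}:3  {3,5,6,7}:1  {4,5,6,7}:2
  |U|=5: {0,2,4,6,7}:4  {0,4,5,6,7}:3  {1,3,5,6,7}:1  {2,3,5,6,7}:4  {2,4,5,6,7}:8  {3,4,5,6,7}:3
  |U|=6: {0,2,4,5,6,7}:15  {0,3,4,5,6,7}:6  {1,2,3,5,6,7}:5  {1,3,4,5,6,7}:4  {2,3,4,5,6,7}:15
  start at 0(c): 24
  start at 1(u): 36
  start at 2(e): 10
sum over floor = 70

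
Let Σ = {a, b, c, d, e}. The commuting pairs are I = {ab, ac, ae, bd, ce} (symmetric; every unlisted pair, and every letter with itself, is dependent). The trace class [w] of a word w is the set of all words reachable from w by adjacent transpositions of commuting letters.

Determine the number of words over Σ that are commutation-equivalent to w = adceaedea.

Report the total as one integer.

drop 0:a onto floor
drop 1:d onto {0:a}
drop 2:c onto {1:d}
drop 3:e onto {1:d}
drop 4:a onto {1:d}
drop 5:e onto {3:e}
drop 6:d onto {2:c, 4:a, 5:e}
drop 7:e onto {6:d}
drop 8:a onto {6:d}
ground layer = {0:a}
drop-orders for the pieces not yet dropped (sum over which currently-grounded one goes next):
  1 to go: {7} 1  {8} 1
  2 to go: {7,8} 2
  3 to go: {6,7,8} 2
  4 to go: {2,6,7,8} 2  {4,6,7,8} 2  {5,6,7,8} 2
  5 to go: {2,4,6,7,8} 4  {2,5,6,7,8} 4  {3,5,6,7,8} 2  {4,5,6,7,8} 4
  6 to go: {2,3,5,6,7,8} 6  {2,4,5,6,7,8} 12  {3,4,5,6,7,8} 6
  7 to go: {2,3,4,5,6,7,8} 24
  if 0:a drops first: 24 orders

24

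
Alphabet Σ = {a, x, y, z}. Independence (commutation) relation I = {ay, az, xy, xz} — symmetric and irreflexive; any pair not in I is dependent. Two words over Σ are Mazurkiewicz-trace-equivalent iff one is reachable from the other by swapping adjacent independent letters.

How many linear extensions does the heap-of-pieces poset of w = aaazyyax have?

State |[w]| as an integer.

drop 0:a onto floor
drop 1:a onto {0:a}
drop 2:a onto {1:a}
drop 3:z onto floor
drop 4:y onto {3:z}
drop 5:y onto {4:y}
drop 6:a onto {2:a}
drop 7:x onto {6:a}
ground layer = {0:a, 3:z}
drop-orders for the pieces not yet dropped (sum over which currently-grounded one goes next):
  1 to go: {5} 1  {7} 1
  2 to go: {4,5} 1  {5,7} 2  {6,7} 1
  3 to go: {2,6,7} 1  {3,4,5} 1  {4,5,7} 3  {5,6,7} 3
  4 to go: {1,2,6,7} 1  {2,5,6,7} 4  {3,4,5,7} 4  {4,5,6,7} 6
  5 to go: {0,1,2,6,7} 1  {1,2,5,6,7} 5  {2,4,5,6,7} 10  {3,4,5,6,7} 10
  6 to go: {0,1,2,5,6,7} 6  {1,2,4,5,6,7} 15  {2,3,4,5,6,7} 20
  if 0:a drops first: 35 orders
  if 3:z drops first: 21 orders
heap linearizations: 56

56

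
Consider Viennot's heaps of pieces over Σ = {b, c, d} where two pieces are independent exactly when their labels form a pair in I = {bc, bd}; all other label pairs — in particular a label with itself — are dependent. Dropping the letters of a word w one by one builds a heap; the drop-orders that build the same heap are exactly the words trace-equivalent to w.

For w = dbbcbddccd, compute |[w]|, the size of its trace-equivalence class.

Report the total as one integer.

piece 0:d — minimal
piece 1:b — minimal
piece 2:b rests on {1:b}
piece 3:c rests on {0:d}
piece 4:b rests on {2:b}
piece 5:d rests on {3:c}
piece 6:d rests on {5:d}
piece 7:c rests on {6:d}
piece 8:c rests on {7:c}
piece 9:d rests on {8:c}
minimal pieces: {0:d, 1:b}
ways to finish when only these pieces remain (= sum over removing one remaining piece with nothing left below it):
  1 left: {4}→1  {9}→1
  2 left: {2,4}→1  {4,9}→2  {8,9}→1
  3 left: {1,2,4}→1  {2,4,9}→3  {4,8,9}→3  {7,8,9}→1
  4 left: {1,2,4,9}→4  {2,4,8,9}→6  {4,7,8,9}→4  {6,7,8,9}→1
  5 left: {1,2,4,8,9}→10  {2,4,7,8,9}→10  {4,6,7,8,9}→5  {5,6,7,8,9}→1
  6 left: {1,2,4,7,8,9}→20  {2,4,6,7,8,9}→15  {3,5,6,7,8,9}→1  {4,5,6,7,8,9}→6
  7 left: {0,3,5,6,7,8,9}→1  {1,2,4,6,7,8,9}→35  {2,4,5,6,7,8,9}→21  {3,4,5,6,7,8,9}→7
  8 left: {0,3,4,5,6,7,8,9}→8  {1,2,4,5,6,7,8,9}→56  {2,3,4,5,6,7,8,9}→28
  placing 0:d first → 84 extensions
  placing 1:b first → 36 extensions
total linear extensions = 120

120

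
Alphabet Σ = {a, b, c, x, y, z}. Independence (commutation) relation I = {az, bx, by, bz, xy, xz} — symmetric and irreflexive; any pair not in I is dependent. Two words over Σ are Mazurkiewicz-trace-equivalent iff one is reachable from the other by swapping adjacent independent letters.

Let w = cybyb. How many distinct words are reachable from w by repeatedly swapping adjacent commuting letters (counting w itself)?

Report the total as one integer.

6

0(c) covers ∅
1(y) covers 0:c
2(b) covers 0:c
3(y) covers 1:y
4(b) covers 2:b
floor of heap: 0:c
completions by unplaced set U, small U first (add the entries for U minus each lowest piece of U):
  |U|=1: {3}:1  {4}:1
  |U|=2: {1,3}:1  {2,4}:1  {3,4}:2
  |U|=3: {1,3,4}:3  {2,3,4}:3
  start at 0(c): 6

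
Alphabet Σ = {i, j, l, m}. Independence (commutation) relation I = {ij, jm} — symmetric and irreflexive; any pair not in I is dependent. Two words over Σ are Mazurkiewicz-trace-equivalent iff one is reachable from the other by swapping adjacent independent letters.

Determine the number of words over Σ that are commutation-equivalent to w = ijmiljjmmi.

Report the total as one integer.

40

#0=i has no predecessor
#1=j has no predecessor
#2=m depends on [0:i]
#3=i depends on [2:m]
#4=l depends on [1:j, 3:i]
#5=j depends on [4:l]
#6=j depends on [5:j]
#7=m depends on [4:l]
#8=m depends on [7:m]
#9=i depends on [8:m]
sources: [0:i, 1:j]
N(rest) = Σ N(rest − s) over sources s of rest; N(one piece) = 1:
  size 1 → [6]=1  [9]=1
  size 2 → [5,6]=1  [6,9]=2  [8,9]=1
  size 3 → [5,6,9]=3  [6,8,9]=3  [7,8,9]=1
  size 4 → [5,6,8,9]=6  [6,7,8,9]=4
  size 5 → [5,6,7,8,9]=10
  size 6 → [4,5,6,7,8,9]=10
  size 7 → [1,4,5,6,7,8,9]=10  [3,4,5,6,7,8,9]=10
  size 8 → [1,3,4,5,6,7,8,9]=20  [2,3,4,5,6,7,8,9]=10
  first=0(i) contributes 30
  first=1(j) contributes 10
|[w]| = 40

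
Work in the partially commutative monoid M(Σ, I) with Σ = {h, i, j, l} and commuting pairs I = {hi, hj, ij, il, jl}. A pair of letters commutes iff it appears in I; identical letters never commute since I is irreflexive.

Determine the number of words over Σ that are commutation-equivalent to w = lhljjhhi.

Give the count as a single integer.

piece 0:l — minimal
piece 1:h rests on {0:l}
piece 2:l rests on {1:h}
piece 3:j — minimal
piece 4:j rests on {3:j}
piece 5:h rests on {2:l}
piece 6:h rests on {5:h}
piece 7:i — minimal
minimal pieces: {0:l, 3:j, 7:i}
ways to finish when only these pieces remain (= sum over removing one remaining piece with nothing left below it):
  1 left: {4}→1  {6}→1  {7}→1
  2 left: {3,4}→1  {4,6}→2  {4,7}→2  {5,6}→1  {6,7}→2
  3 left: {2,5,6}→1  {3,4,6}→3  {3,4,7}→3  {4,5,6}→3  {4,6,7}→6  {5,6,7}→3
  4 left: {1,2,5,6}→1  {2,4,5,6}→4  {2,5,6,7}→4  {3,4,5,6}→6  {3,4,6,7}→12  {4,5,6,7}→12
  5 left: {0,1,2,5,6}→1  {1,2,4,5,6}→5  {1,2,5,6,7}→5  {2,3,4,5,6}→10  {2,4,5,6,7}→20  {3,4,5,6,7}→30
  6 left: {0,1,2,4,5,6}→6  {0,1,2,5,6,7}→6  {1,2,3,4,5,6}→15  {1,2,4,5,6,7}→30  {2,3,4,5,6,7}→60
  placing 0:l first → 105 extensions
  placing 3:j first → 42 extensions
  placing 7:i first → 21 extensions
total linear extensions = 168

168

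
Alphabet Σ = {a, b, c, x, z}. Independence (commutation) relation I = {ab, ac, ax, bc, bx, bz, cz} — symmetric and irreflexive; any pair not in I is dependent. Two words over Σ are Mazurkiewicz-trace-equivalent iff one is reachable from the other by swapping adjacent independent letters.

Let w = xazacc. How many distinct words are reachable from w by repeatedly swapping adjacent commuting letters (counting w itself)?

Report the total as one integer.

16

drop 0:x onto floor
drop 1:a onto floor
drop 2:z onto {0:x, 1:a}
drop 3:a onto {2:z}
drop 4:c onto {0:x}
drop 5:c onto {4:c}
ground layer = {0:x, 1:a}
drop-orders for the pieces not yet dropped (sum over which currently-grounded one goes next):
  1 to go: {3} 1  {5} 1
  2 to go: {2,3} 1  {3,5} 2  {4,5} 1
  3 to go: {1,2,3} 1  {2,3,5} 3  {3,4,5} 3
  4 to go: {1,2,3,5} 4  {2,3,4,5} 6
  if 0:x drops first: 10 orders
  if 1:a drops first: 6 orders
heap linearizations: 16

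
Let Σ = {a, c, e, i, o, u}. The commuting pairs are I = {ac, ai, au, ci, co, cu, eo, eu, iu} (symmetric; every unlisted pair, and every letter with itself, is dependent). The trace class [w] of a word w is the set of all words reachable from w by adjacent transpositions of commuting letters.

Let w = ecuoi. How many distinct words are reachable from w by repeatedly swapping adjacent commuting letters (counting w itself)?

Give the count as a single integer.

9

piece 0:e — minimal
piece 1:c rests on {0:e}
piece 2:u — minimal
piece 3:o rests on {2:u}
piece 4:i rests on {0:e, 3:o}
minimal pieces: {0:e, 2:u}
ways to finish when only these pieces remain (= sum over removing one remaining piece with nothing left below it):
  1 left: {1}→1  {4}→1
  2 left: {1,4}→2  {3,4}→1
  3 left: {0,1,4}→2  {1,3,4}→3  {2,3,4}→1
  placing 0:e first → 4 extensions
  placing 2:u first → 5 extensions
total linear extensions = 9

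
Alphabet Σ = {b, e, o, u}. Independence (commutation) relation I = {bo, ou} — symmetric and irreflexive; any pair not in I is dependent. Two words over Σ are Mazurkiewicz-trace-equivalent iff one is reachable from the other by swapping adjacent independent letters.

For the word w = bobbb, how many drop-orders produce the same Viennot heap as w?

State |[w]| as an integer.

0(b) covers ∅
1(o) covers ∅
2(b) covers 0:b
3(b) covers 2:b
4(b) covers 3:b
floor of heap: 0:b, 1:o
completions by unplaced set U, small U first (add the entries for U minus each lowest piece of U):
  |U|=1: {1}:1  {4}:1
  |U|=2: {1,4}:2  {3,4}:1
  |U|=3: {1,3,4}:3  {2,3,4}:1
  start at 0(b): 4
  start at 1(o): 1
sum over floor = 5

5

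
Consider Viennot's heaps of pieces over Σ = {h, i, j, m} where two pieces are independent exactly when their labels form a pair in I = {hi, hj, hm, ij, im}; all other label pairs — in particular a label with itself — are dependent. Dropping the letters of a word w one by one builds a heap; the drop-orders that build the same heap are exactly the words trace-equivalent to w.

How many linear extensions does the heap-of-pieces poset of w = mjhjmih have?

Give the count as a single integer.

#0=m has no predecessor
#1=j depends on [0:m]
#2=h has no predecessor
#3=j depends on [1:j]
#4=m depends on [3:j]
#5=i has no predecessor
#6=h depends on [2:h]
sources: [0:m, 2:h, 5:i]
N(rest) = Σ N(rest − s) over sources s of rest; N(one piece) = 1:
  size 1 → [4]=1  [5]=1  [6]=1
  size 2 → [2,6]=1  [3,4]=1  [4,5]=2  [4,6]=2  [5,6]=2
  size 3 → [1,3,4]=1  [2,4,6]=3  [2,5,6]=3  [3,4,5]=3  [3,4,6]=3  [4,5,6]=6
  size 4 → [0,1,3,4]=1  [1,3,4,5]=4  [1,3,4,6]=4  [2,3,4,6]=6  [2,4,5,6]=12  [3,4,5,6]=12
  size 5 → [0,1,3,4,5]=5  [0,1,3,4,6]=5  [1,2,3,4,6]=10  [1,3,4,5,6]=20  [2,3,4,5,6]=30
  first=0(m) contributes 60
  first=2(h) contributes 30
  first=5(i) contributes 15
|[w]| = 105

105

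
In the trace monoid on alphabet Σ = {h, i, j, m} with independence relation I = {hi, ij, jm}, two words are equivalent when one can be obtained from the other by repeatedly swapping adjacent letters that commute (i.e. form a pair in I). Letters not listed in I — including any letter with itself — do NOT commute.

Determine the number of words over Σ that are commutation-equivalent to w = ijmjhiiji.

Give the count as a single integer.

105

drop 0:i onto floor
drop 1:j onto floor
drop 2:m onto {0:i}
drop 3:j onto {1:j}
drop 4:h onto {2:m, 3:j}
drop 5:i onto {2:m}
drop 6:i onto {5:i}
drop 7:j onto {4:h}
drop 8:i onto {6:i}
ground layer = {0:i, 1:j}
drop-orders for the pieces not yet dropped (sum over which currently-grounded one goes next):
  1 to go: {7} 1  {8} 1
  2 to go: {4,7} 1  {6,8} 1  {7,8} 2
  3 to go: {3,4,7} 1  {4,7,8} 3  {5,6,8} 1  {6,7,8} 3
  4 to go: {1,3,4,7} 1  {3,4,7,8} 4  {4,6,7,8} 6  {5,6,7,8} 4
  5 to go: {1,3,4,7,8} 5  {3,4,6,7,8} 10  {4,5,6,7,8} 10
  6 to go: {1,3,4,6,7,8} 15  {2,4,5,6,7,8} 10  {3,4,5,6,7,8} 20
  7 to go: {0,2,4,5,6,7,8} 10  {1,3,4,5,6,7,8} 35  {2,3,4,5,6,7,8} 30
  if 0:i drops first: 65 orders
  if 1:j drops first: 40 orders
heap linearizations: 105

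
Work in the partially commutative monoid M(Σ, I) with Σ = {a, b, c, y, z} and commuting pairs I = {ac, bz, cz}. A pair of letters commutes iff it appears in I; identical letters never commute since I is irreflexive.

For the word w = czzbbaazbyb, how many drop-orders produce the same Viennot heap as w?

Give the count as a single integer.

piece 0:c — minimal
piece 1:z — minimal
piece 2:z rests on {1:z}
piece 3:b rests on {0:c}
piece 4:b rests on {3:b}
piece 5:a rests on {2:z, 4:b}
piece 6:a rests on {5:a}
piece 7:z rests on {6:a}
piece 8:b rests on {6:a}
piece 9:y rests on {7:z, 8:b}
piece 10:b rests on {9:y}
minimal pieces: {0:c, 1:z}
ways to finish when only these pieces remain (= sum over removing one remaining piece with nothing left below it):
  1 left: {10}→1
  2 left: {9,10}→1
  3 left: {7,9,10}→1  {8,9,10}→1
  4 left: {7,8,9,10}→2
  5 left: {6,7,8,9,10}→2
  6 left: {5,6,7,8,9,10}→2
  7 left: {2,5,6,7,8,9,10}→2  {4,5,6,7,8,9,10}→2
  8 left: {1,2,5,6,7,8,9,10}→2  {2,4,5,6,7,8,9,10}→4  {3,4,5,6,7,8,9,10}→2
  9 left: {0,3,4,5,6,7,8,9,10}→2  {1,2,4,5,6,7,8,9,10}→6  {2,3,4,5,6,7,8,9,10}→6
  placing 0:c first → 12 extensions
  placing 1:z first → 8 extensions
total linear extensions = 20

20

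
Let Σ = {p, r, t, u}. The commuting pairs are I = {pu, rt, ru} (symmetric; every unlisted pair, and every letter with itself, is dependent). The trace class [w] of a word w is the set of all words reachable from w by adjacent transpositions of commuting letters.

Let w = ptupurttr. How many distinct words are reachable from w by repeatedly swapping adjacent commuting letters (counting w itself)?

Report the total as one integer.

#0=p has no predecessor
#1=t depends on [0:p]
#2=u depends on [1:t]
#3=p depends on [1:t]
#4=u depends on [2:u]
#5=r depends on [3:p]
#6=t depends on [3:p, 4:u]
#7=t depends on [6:t]
#8=r depends on [5:r]
sources: [0:p]
N(rest) = Σ N(rest − s) over sources s of rest; N(one piece) = 1:
  size 1 → [7]=1  [8]=1
  size 2 → [5,8]=1  [6,7]=1  [7,8]=2
  size 3 → [4,6,7]=1  [5,7,8]=3  [6,7,8]=3
  size 4 → [2,4,6,7]=1  [4,6,7,8]=4  [5,6,7,8]=6
  size 5 → [2,4,6,7,8]=5  [3,5,6,7,8]=6  [4,5,6,7,8]=10
  size 6 → [2,4,5,6,7,8]=15  [3,4,5,6,7,8]=16
  size 7 → [2,3,4,5,6,7,8]=31
  first=0(p) contributes 31

31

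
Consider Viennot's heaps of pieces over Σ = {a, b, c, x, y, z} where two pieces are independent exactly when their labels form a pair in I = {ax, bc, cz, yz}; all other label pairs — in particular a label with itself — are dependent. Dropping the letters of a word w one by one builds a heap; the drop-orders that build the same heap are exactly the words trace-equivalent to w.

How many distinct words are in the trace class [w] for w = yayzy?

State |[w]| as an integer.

#0=y has no predecessor
#1=a depends on [0:y]
#2=y depends on [1:a]
#3=z depends on [1:a]
#4=y depends on [2:y]
sources: [0:y]
N(rest) = Σ N(rest − s) over sources s of rest; N(one piece) = 1:
  size 1 → [3]=1  [4]=1
  size 2 → [2,4]=1  [3,4]=2
  size 3 → [2,3,4]=3
  first=0(y) contributes 3

3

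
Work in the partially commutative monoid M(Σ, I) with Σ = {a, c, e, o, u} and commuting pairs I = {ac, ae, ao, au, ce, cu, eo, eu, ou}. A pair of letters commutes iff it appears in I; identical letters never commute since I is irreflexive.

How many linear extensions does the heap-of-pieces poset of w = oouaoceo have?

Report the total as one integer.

piece 0:o — minimal
piece 1:o rests on {0:o}
piece 2:u — minimal
piece 3:a — minimal
piece 4:o rests on {1:o}
piece 5:c rests on {4:o}
piece 6:e — minimal
piece 7:o rests on {5:c}
minimal pieces: {0:o, 2:u, 3:a, 6:e}
ways to finish when only these pieces remain (= sum over removing one remaining piece with nothing left below it):
  1 left: {2}→1  {3}→1  {6}→1  {7}→1
  2 left: {2,3}→2  {2,6}→2  {2,7}→2  {3,6}→2  {3,7}→2  {5,7}→1  {6,7}→2
  3 left: {2,3,6}→6  {2,3,7}→6  {2,5,7}→3  {2,6,7}→6  {3,5,7}→3  {3,6,7}→6  {4,5,7}→1  {5,6,7}→3
  4 left: {1,4,5,7}→1  {2,3,5,7}→12  {2,3,6,7}→24  {2,4,5,7}→4  {2,5,6,7}→12  {3,4,5,7}→4  {3,5,6,7}→12  {4,5,6,7}→4
  5 left: {0,1,4,5,7}→1  {1,2,4,5,7}→5  {1,3,4,5,7}→5  {1,4,5,6,7}→5  {2,3,4,5,7}→20  {2,3,5,6,7}→60  {2,4,5,6,7}→20  {3,4,5,6,7}→20
  6 left: {0,1,2,4,5,7}→6  {0,1,3,4,5,7}→6  {0,1,4,5,6,7}→6  {1,2,3,4,5,7}→30  {1,2,4,5,6,7}→30  {1,3,4,5,6,7}→30  {2,3,4,5,6,7}→120
  placing 0:o first → 210 extensions
  placing 2:u first → 42 extensions
  placing 3:a first → 42 extensions
  placing 6:e first → 42 extensions
total linear extensions = 336

336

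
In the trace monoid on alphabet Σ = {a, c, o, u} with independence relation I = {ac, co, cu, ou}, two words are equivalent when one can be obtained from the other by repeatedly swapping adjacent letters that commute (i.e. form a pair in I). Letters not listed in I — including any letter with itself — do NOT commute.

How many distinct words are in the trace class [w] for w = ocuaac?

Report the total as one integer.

#0=o has no predecessor
#1=c has no predecessor
#2=u has no predecessor
#3=a depends on [0:o, 2:u]
#4=a depends on [3:a]
#5=c depends on [1:c]
sources: [0:o, 1:c, 2:u]
N(rest) = Σ N(rest − s) over sources s of rest; N(one piece) = 1:
  size 1 → [4]=1  [5]=1
  size 2 → [1,5]=1  [3,4]=1  [4,5]=2
  size 3 → [0,3,4]=1  [1,4,5]=3  [2,3,4]=1  [3,4,5]=3
  size 4 → [0,2,3,4]=2  [0,3,4,5]=4  [1,3,4,5]=6  [2,3,4,5]=4
  first=0(o) contributes 10
  first=1(c) contributes 10
  first=2(u) contributes 10
|[w]| = 30

30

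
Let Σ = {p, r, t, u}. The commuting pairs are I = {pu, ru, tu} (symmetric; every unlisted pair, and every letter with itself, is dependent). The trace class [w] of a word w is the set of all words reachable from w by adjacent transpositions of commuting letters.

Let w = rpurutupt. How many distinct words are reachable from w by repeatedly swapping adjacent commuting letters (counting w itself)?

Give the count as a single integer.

0(r) covers ∅
1(p) covers 0:r
2(u) covers ∅
3(r) covers 1:p
4(u) covers 2:u
5(t) covers 3:r
6(u) covers 4:u
7(p) covers 5:t
8(t) covers 7:p
floor of heap: 0:r, 2:u
completions by unplaced set U, small U first (add the entries for U minus each lowest piece of U):
  |U|=1: {6}:1  {8}:1
  |U|=2: {4,6}:1  {6,8}:2  {7,8}:1
  |U|=3: {2,4,6}:1  {4,6,8}:3  {5,7,8}:1  {6,7,8}:3
  |U|=4: {2,4,6,8}:4  {3,5,7,8}:1  {4,6,7,8}:6  {5,6,7,8}:4
  |U|=5: {1,3,5,7,8}:1  {2,4,6,7,8}:10  {3,5,6,7,8}:5  {4,5,6,7,8}:10
  |U|=6: {0,1,3,5,7,8}:1  {1,3,5,6,7,8}:6  {2,4,5,6,7,8}:20  {3,4,5,6,7,8}:15
  |U|=7: {0,1,3,5,6,7,8}:7  {1,3,4,5,6,7,8}:21  {2,3,4,5,6,7,8}:35
  start at 0(r): 56
  start at 2(u): 28
sum over floor = 84

84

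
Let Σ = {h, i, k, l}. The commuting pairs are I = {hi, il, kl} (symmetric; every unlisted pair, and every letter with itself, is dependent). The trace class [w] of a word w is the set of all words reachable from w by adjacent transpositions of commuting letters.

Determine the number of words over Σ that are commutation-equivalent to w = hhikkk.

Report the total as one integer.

3

piece 0:h — minimal
piece 1:h rests on {0:h}
piece 2:i — minimal
piece 3:k rests on {1:h, 2:i}
piece 4:k rests on {3:k}
piece 5:k rests on {4:k}
minimal pieces: {0:h, 2:i}
ways to finish when only these pieces remain (= sum over removing one remaining piece with nothing left below it):
  1 left: {5}→1
  2 left: {4,5}→1
  3 left: {3,4,5}→1
  4 left: {1,3,4,5}→1  {2,3,4,5}→1
  placing 0:h first → 2 extensions
  placing 2:i first → 1 extensions
total linear extensions = 3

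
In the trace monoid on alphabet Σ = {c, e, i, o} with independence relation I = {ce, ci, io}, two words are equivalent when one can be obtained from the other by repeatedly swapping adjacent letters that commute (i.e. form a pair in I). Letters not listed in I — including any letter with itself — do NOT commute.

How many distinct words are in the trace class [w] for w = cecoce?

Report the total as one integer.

6

drop 0:c onto floor
drop 1:e onto floor
drop 2:c onto {0:c}
drop 3:o onto {1:e, 2:c}
drop 4:c onto {3:o}
drop 5:e onto {3:o}
ground layer = {0:c, 1:e}
drop-orders for the pieces not yet dropped (sum over which currently-grounded one goes next):
  1 to go: {4} 1  {5} 1
  2 to go: {4,5} 2
  3 to go: {3,4,5} 2
  4 to go: {1,3,4,5} 2  {2,3,4,5} 2
  if 0:c drops first: 4 orders
  if 1:e drops first: 2 orders
heap linearizations: 6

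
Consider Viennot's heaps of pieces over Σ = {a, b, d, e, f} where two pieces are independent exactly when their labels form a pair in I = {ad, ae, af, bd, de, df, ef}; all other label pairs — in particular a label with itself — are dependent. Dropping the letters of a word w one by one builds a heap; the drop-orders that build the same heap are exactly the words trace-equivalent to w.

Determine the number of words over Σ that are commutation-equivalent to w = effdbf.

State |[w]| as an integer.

piece 0:e — minimal
piece 1:f — minimal
piece 2:f rests on {1:f}
piece 3:d — minimal
piece 4:b rests on {0:e, 2:f}
piece 5:f rests on {4:b}
minimal pieces: {0:e, 1:f, 3:d}
ways to finish when only these pieces remain (= sum over removing one remaining piece with nothing left below it):
  1 left: {3}→1  {5}→1
  2 left: {3,5}→2  {4,5}→1
  3 left: {0,4,5}→1  {2,4,5}→1  {3,4,5}→3
  4 left: {0,2,4,5}→2  {0,3,4,5}→4  {1,2,4,5}→1  {2,3,4,5}→4
  placing 0:e first → 5 extensions
  placing 1:f first → 10 extensions
  placing 3:d first → 3 extensions
total linear extensions = 18

18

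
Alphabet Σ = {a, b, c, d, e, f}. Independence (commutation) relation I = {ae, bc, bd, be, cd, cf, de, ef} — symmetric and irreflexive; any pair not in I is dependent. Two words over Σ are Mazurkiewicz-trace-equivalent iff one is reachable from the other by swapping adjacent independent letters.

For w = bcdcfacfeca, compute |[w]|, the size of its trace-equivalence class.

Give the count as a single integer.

0(b) covers ∅
1(c) covers ∅
2(d) covers ∅
3(c) covers 1:c
4(f) covers 0:b, 2:d
5(a) covers 3:c, 4:f
6(c) covers 5:a
7(f) covers 5:a
8(e) covers 6:c
9(c) covers 8:e
10(a) covers 7:f, 9:c
floor of heap: 0:b, 1:c, 2:d
completions by unplaced set U, small U first (add the entries for U minus each lowest piece of U):
  |U|=1: {10}:1
  |U|=2: {7,10}:1  {9,10}:1
  |U|=3: {7,9,10}:2  {8,9,10}:1
  |U|=4: {6,8,9,10}:1  {7,8,9,10}:3
  |U|=5: {6,7,8,9,10}:4
  |U|=6: {5,6,7,8,9,10}:4
  |U|=7: {3,5,6,7,8,9,10}:4  {4,5,6,7,8,9,10}:4
  |U|=8: {0,4,5,6,7,8,9,10}:4  {1,3,5,6,7,8,9,10}:4  {2,4,5,6,7,8,9,10}:4  {3,4,5,6,7,8,9,10}:8
  |U|=9: {0,2,4,5,6,7,8,9,10}:8  {0,3,4,5,6,7,8,9,10}:12  {1,3,4,5,6,7,8,9,10}:12  {2,3,4,5,6,7,8,9,10}:12
  start at 0(b): 24
  start at 1(c): 32
  start at 2(d): 24
sum over floor = 80

80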